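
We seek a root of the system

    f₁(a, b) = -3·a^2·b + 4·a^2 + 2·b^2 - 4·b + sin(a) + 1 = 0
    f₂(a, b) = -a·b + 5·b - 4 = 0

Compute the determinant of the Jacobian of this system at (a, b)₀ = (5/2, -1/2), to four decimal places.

79.1221

J = [[-6·a·b + 8·a + cos(a), -3·a^2 + 4·b - 4], [-b, -a + 5]].
At the point, J = [[26.698856, -24.7500], [0.5000, 2.5000]].
det J = 79.1221.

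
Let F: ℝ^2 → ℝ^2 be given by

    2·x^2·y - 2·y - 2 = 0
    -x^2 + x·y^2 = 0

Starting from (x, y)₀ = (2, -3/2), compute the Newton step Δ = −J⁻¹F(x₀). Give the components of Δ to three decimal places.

At (2, -3/2): F = (-11.000, 0.500).
Jacobian J = [[4·x·y, 2·x^2 - 2], [-2·x + y^2, 2·x·y]].
At the point, J = [[-12.000, 6.000], [-1.750, -6.000]] (det J = 82.500).
Solving J·Δ = −F gives Δ = (-0.764, 0.306).

(-0.764, 0.306)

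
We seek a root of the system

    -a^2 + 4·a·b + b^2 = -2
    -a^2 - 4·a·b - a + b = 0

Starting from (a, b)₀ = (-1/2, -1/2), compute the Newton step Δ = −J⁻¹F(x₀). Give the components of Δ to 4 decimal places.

(-1.7500, 1.5833)

At (-1/2, -1/2): F = (3.0000, -1.2500).
Jacobian J = [[-2·a + 4·b, 4·a + 2·b], [-2·a - 4·b - 1, -4·a + 1]].
At the point, J = [[-1.0000, -3.0000], [2.0000, 3.0000]] (det J = 3.0000).
Solving J·Δ = −F gives Δ = (-1.7500, 1.5833).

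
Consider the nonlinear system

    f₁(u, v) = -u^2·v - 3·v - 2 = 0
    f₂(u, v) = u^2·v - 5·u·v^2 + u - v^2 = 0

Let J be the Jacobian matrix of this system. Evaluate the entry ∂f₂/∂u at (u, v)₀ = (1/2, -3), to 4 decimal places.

∂f₂/∂u = 2·u·v - 5·v^2 + 1.
At (1/2, -3) this is -47.0000.

-47.0000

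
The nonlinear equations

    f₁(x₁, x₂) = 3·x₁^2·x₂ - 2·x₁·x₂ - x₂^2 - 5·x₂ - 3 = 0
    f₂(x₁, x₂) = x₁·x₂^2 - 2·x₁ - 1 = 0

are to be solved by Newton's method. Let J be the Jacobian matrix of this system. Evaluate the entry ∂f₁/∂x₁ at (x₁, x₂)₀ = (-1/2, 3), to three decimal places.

-15.000

∂f₁/∂x₁ = 6·x₁·x₂ - 2·x₂.
At (-1/2, 3) this is -15.000.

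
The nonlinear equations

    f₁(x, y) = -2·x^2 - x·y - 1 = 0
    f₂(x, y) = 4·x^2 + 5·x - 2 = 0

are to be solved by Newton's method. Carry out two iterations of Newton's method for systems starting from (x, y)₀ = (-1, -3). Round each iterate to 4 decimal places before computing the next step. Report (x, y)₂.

At (-1, -3): F = (-6.0000, -3.0000).
Jacobian J = [[-4·x - y, -x], [8·x + 5, 0]].
At the point, J = [[7.0000, 1.0000], [-3.0000, 0.0000]] (det J = 3.0000).
Solving J·Δ = −F gives Δ = (-1.0000, 13.0000).
Then the next iterate is (x, y)₁ = (-2.0000, 10.0000).
Round to (-2.0000, 10.0000) and repeat: F = (11.0000, 4.0000), J = [[-2.0000, 2.0000], [-11.0000, 0.0000]].
Δ = (0.3636, -5.1364), so (x, y)₂ = (-1.6364, 4.8636).

(-1.6364, 4.8636)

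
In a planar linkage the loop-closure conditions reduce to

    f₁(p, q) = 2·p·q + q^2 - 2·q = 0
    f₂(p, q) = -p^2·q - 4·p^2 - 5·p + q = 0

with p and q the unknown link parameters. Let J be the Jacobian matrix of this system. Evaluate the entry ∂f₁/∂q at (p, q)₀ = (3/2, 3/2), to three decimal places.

4.000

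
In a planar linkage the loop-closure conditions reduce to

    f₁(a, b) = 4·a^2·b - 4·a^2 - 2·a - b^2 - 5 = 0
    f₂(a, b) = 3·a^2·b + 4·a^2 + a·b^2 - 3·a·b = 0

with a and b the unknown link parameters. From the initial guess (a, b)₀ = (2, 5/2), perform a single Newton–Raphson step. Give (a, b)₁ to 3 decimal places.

(-0.414, 6.532)

At (2, 5/2): F = (8.750, 43.500).
Jacobian J = [[8·a·b - 8·a - 2, 4·a^2 - 2·b], [6·a·b + 8·a + b^2 - 3·b, 3·a^2 + 2·a·b - 3·a]].
At the point, J = [[22.000, 11.000], [44.750, 16.000]] (det J = -140.250).
Solving J·Δ = −F gives Δ = (-2.414, 4.032).
Then the next iterate is (a, b)₁ = (-0.414, 6.532).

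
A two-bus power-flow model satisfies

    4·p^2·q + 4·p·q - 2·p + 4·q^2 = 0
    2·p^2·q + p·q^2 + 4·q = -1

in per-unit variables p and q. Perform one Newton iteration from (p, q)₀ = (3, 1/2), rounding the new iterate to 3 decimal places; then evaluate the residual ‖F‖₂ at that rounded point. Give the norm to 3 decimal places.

At (3, 1/2): F = (19.000, 12.750).
Jacobian J = [[8·p·q + 4·q - 2, 4·p^2 + 4·p + 8·q], [4·p·q + q^2, 2·p^2 + 2·p·q + 4]].
At the point, J = [[12.000, 52.000], [6.250, 25.000]] (det J = -25.000).
Solving J·Δ = −F gives Δ = (-7.520, 1.370).
Then the next iterate is (p, q)₁ = (-4.520, 1.870).
Re-evaluating at (-4.520, 1.870): F = (142.03739, 69.08371), so ‖F‖₂ = 157.947.

157.947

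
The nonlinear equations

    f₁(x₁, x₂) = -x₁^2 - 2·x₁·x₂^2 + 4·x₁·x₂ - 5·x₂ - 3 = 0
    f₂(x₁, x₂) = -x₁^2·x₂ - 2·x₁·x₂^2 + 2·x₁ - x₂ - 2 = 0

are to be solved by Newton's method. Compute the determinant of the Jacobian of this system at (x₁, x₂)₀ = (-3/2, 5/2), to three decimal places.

J = [[-2·x₁ - 2·x₂^2 + 4·x₂, -4·x₁·x₂ + 4·x₁ - 5], [-2·x₁·x₂ - 2·x₂^2 + 2, -x₁^2 - 4·x₁·x₂ - 1]].
At the point, J = [[0.500, 4.000], [-3.000, 11.750]].
det J = 17.875.

17.875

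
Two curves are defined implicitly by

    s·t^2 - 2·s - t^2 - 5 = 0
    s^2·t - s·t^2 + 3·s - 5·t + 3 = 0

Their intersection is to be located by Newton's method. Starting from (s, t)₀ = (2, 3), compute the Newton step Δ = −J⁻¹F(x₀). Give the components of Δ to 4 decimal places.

At (2, 3): F = (0.0000, -12.0000).
Jacobian J = [[t^2 - 2, 2·s·t - 2·t], [2·s·t - t^2 + 3, s^2 - 2·s·t - 5]].
At the point, J = [[7.0000, 6.0000], [6.0000, -13.0000]] (det J = -127.0000).
Solving J·Δ = −F gives Δ = (0.5669, -0.6614).

(0.5669, -0.6614)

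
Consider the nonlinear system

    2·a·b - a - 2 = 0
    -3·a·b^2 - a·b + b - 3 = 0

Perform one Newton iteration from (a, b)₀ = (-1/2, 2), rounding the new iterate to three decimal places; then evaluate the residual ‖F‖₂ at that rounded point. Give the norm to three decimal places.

188.825

At (-1/2, 2): F = (-3.500, 6.000).
Jacobian J = [[2·b - 1, 2·a], [-3·b^2 - b, -6·a·b - a + 1]].
At the point, J = [[3.000, -1.000], [-14.000, 7.500]] (det J = 8.500).
Solving J·Δ = −F gives Δ = (2.382, 3.647).
Then the next iterate is (a, b)₁ = (1.882, 5.647).
Re-evaluating at (1.882, 5.647): F = (17.37331, -188.02374), so ‖F‖₂ = 188.825.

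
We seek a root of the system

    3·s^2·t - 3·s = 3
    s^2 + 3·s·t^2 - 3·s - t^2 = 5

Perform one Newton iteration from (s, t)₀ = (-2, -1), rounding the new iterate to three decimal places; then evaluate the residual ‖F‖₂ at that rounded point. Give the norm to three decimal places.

At (-2, -1): F = (-9.000, -2.000).
Jacobian J = [[6·s·t - 3, 3·s^2], [2·s + 3·t^2 - 3, 6·s·t - 2·t]].
At the point, J = [[9.000, 12.000], [-4.000, 14.000]] (det J = 174.000).
Solving J·Δ = −F gives Δ = (0.586, 0.310).
Then the next iterate is (s, t)₁ = (-1.414, -0.690).
Re-evaluating at (-1.414, -0.690): F = (-2.89675, -1.25432), so ‖F‖₂ = 3.157.

3.157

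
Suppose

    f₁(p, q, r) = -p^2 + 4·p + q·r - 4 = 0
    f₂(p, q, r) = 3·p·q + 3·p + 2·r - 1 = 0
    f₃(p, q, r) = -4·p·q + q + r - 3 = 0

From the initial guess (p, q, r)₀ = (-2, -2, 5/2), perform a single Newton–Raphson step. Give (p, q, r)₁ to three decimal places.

(0.298, -1.861, 1.365)

At (-2, -2, 5/2): F = (-21.000, 10.000, -18.500).
Jacobian J = [[-2·p + 4, r, q], [3·q + 3, 3·p, 2], [-4·q, -4·p + 1, 1]].
At the point, J = [[8.000, 2.500, -2.000], [-3.000, -6.000, 2.000], [8.000, 9.000, 1.000]] (det J = -186.500).
Solving J·Δ = −F gives Δ = (2.298, 0.139, -1.135).
Then the next iterate is (p, q, r)₁ = (0.298, -1.861, 1.365).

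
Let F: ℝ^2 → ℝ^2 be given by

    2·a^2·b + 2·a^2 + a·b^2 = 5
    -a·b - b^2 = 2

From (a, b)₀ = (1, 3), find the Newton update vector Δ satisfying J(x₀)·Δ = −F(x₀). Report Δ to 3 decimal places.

(0.185, -2.079)

At (1, 3): F = (12.000, -14.000).
Jacobian J = [[4·a·b + 4·a + b^2, 2·a^2 + 2·a·b], [-b, -a - 2·b]].
At the point, J = [[25.000, 8.000], [-3.000, -7.000]] (det J = -151.000).
Solving J·Δ = −F gives Δ = (0.185, -2.079).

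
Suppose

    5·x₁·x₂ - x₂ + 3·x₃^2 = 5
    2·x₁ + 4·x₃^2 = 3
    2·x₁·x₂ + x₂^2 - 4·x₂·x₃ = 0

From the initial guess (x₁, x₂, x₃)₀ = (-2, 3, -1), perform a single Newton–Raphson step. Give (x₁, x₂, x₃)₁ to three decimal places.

At (-2, 3, -1): F = (-35.000, -3.000, 9.000).
Jacobian J = [[5·x₂, 5·x₁ - 1, 6·x₃], [2, 0, 8·x₃], [2·x₂, 2·x₁ + 2·x₂ - 4·x₃, -4·x₂]].
At the point, J = [[15.000, -11.000, -6.000], [2.000, 0.000, -8.000], [6.000, 6.000, -12.000]] (det J = 912.000).
Solving J·Δ = −F gives Δ = (0.421, -2.461, -0.270).
Then the next iterate is (x₁, x₂, x₃)₁ = (-1.579, 0.539, -1.270).

(-1.579, 0.539, -1.270)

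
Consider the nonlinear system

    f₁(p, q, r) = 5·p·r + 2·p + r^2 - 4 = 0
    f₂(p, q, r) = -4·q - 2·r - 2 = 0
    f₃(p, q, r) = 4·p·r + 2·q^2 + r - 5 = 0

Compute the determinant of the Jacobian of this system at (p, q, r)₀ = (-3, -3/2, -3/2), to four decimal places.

J = [[5·r + 2, 0, 5·p + 2·r], [0, -4, -2], [4·r, 4·q, 4·p + 1]].
At the point, J = [[-5.5000, 0.0000, -18.0000], [0.0000, -4.0000, -2.0000], [-6.0000, -6.0000, -11.0000]].
det J = 256.0000.

256.0000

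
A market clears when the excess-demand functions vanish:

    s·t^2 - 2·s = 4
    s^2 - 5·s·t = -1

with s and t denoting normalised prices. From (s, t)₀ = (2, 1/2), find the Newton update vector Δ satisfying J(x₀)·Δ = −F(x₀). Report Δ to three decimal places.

(-5.172, -0.776)

At (2, 1/2): F = (-7.500, 0.000).
Jacobian J = [[t^2 - 2, 2·s·t], [2·s - 5·t, -5·s]].
At the point, J = [[-1.750, 2.000], [1.500, -10.000]] (det J = 14.500).
Solving J·Δ = −F gives Δ = (-5.172, -0.776).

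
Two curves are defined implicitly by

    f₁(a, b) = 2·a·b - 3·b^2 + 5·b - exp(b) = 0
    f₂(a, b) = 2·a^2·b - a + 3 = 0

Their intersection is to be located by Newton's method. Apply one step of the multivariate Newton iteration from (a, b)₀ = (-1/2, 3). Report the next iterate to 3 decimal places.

(0.149, 2.085)

At (-1/2, 3): F = (-35.08554, 5.000).
Jacobian J = [[2·b, 2·a - 6·b - exp(b) + 5], [4·a·b - 1, 2·a^2]].
At the point, J = [[6.000, -34.08554], [-7.000, 0.500]] (det J = -235.59876).
Solving J·Δ = −F gives Δ = (0.649, -0.915).
Then the next iterate is (a, b)₁ = (0.149, 2.085).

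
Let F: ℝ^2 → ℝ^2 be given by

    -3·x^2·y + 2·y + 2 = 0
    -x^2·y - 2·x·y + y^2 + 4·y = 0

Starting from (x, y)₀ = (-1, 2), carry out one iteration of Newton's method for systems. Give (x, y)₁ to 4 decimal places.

(-1.1296, 0.4444)

At (-1, 2): F = (0.0000, 14.0000).
Jacobian J = [[-6·x·y, -3·x^2 + 2], [-2·x·y - 2·y, -x^2 - 2·x + 2·y + 4]].
At the point, J = [[12.0000, -1.0000], [0.0000, 9.0000]] (det J = 108.0000).
Solving J·Δ = −F gives Δ = (-0.1296, -1.5556).
Then the next iterate is (x, y)₁ = (-1.1296, 0.4444).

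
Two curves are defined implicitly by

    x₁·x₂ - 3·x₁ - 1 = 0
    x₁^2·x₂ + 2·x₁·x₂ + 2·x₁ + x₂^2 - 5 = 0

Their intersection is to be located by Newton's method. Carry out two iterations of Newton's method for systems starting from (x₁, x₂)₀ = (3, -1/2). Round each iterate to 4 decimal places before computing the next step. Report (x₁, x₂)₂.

(-0.0225, -3.5140)

At (3, -1/2): F = (-11.5000, -6.2500).
Jacobian J = [[x₂ - 3, x₁], [2·x₁·x₂ + 2·x₂ + 2, x₁^2 + 2·x₁ + 2·x₂]].
At the point, J = [[-3.5000, 3.0000], [-2.0000, 14.0000]] (det J = -43.0000).
Solving J·Δ = −F gives Δ = (-3.3081, -0.0262).
Then the next iterate is (x₁, x₂)₁ = (-0.3081, -0.5262).
Round to (-0.3081, -0.5262) and repeat: F = (0.086422, -5.065019), J = [[-3.5262, -0.3081], [1.271844, -1.573674]].
Δ = (0.2856, -2.9878), so (x₁, x₂)₂ = (-0.0225, -3.5140).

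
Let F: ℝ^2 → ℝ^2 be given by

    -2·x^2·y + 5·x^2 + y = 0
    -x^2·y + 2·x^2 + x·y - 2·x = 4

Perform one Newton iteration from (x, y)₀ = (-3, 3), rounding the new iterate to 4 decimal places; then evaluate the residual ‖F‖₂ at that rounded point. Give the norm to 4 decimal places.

At (-3, 3): F = (-6.0000, -16.0000).
Jacobian J = [[-4·x·y + 10·x, -2·x^2 + 1], [-2·x·y + 4·x + y - 2, -x^2 + x]].
At the point, J = [[6.0000, -17.0000], [7.0000, -12.0000]] (det J = 47.0000).
Solving J·Δ = −F gives Δ = (4.2553, 1.1489).
Then the next iterate is (x, y)₁ = (1.2553, 4.1489).
Re-evaluating at (1.2553, 4.1489): F = (-1.047701, -4.688675), so ‖F‖₂ = 4.8043.

4.8043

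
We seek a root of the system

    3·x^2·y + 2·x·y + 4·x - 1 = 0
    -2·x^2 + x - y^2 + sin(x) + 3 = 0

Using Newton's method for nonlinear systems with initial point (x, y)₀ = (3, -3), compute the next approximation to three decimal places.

(0.313, -4.893)

At (3, -3): F = (-88.000, -20.85888).
Jacobian J = [[6·x·y + 2·y + 4, 3·x^2 + 2·x], [-4·x + cos(x) + 1, -2·y]].
At the point, J = [[-56.000, 33.000], [-11.98999, 6.000]] (det J = 59.66975).
Solving J·Δ = −F gives Δ = (-2.687, -1.893).
Then the next iterate is (x, y)₁ = (0.313, -4.893).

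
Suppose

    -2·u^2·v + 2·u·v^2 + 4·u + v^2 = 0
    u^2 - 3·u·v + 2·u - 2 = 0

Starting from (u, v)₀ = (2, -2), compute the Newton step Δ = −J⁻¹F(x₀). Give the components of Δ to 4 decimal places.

(-1.4286, 0.1429)

At (2, -2): F = (44.0000, 18.0000).
Jacobian J = [[-4·u·v + 2·v^2 + 4, -2·u^2 + 4·u·v + 2·v], [2·u - 3·v + 2, -3·u]].
At the point, J = [[28.0000, -28.0000], [12.0000, -6.0000]] (det J = 168.0000).
Solving J·Δ = −F gives Δ = (-1.4286, 0.1429).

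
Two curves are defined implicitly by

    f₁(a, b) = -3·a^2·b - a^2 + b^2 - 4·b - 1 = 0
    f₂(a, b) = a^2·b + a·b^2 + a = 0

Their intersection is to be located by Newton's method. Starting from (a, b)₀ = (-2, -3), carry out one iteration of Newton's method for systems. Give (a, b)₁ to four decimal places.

(2.5714, -7.2857)

At (-2, -3): F = (52.0000, -32.0000).
Jacobian J = [[-6·a·b - 2·a, -3·a^2 + 2·b - 4], [2·a·b + b^2 + 1, a^2 + 2·a·b]].
At the point, J = [[-32.0000, -22.0000], [22.0000, 16.0000]] (det J = -28.0000).
Solving J·Δ = −F gives Δ = (4.5714, -4.2857).
Then the next iterate is (a, b)₁ = (2.5714, -7.2857).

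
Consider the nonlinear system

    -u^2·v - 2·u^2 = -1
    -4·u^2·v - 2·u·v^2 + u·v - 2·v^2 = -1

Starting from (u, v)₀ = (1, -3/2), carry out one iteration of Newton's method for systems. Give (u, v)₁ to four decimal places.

(1.3333, -1.3333)

At (1, -3/2): F = (0.5000, -3.5000).
Jacobian J = [[-2·u·v - 4·u, -u^2], [-8·u·v - 2·v^2 + v, -4·u^2 - 4·u·v + u - 4·v]].
At the point, J = [[-1.0000, -1.0000], [6.0000, 9.0000]] (det J = -3.0000).
Solving J·Δ = −F gives Δ = (0.3333, 0.1667).
Then the next iterate is (u, v)₁ = (1.3333, -1.3333).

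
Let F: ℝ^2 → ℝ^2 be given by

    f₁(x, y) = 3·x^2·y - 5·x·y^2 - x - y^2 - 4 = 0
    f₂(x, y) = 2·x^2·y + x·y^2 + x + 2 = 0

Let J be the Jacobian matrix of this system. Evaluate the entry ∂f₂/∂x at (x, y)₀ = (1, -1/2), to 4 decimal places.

∂f₂/∂x = 4·x·y + y^2 + 1.
At (1, -1/2) this is -0.7500.

-0.7500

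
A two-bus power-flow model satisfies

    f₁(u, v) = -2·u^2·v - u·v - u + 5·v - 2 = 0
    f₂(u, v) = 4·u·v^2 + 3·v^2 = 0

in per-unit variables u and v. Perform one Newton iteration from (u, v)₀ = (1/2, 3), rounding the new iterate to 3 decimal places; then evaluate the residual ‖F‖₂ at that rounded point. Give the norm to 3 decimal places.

At (1/2, 3): F = (9.500, 45.000).
Jacobian J = [[-4·u·v - v - 1, -2·u^2 - u + 5], [4·v^2, 8·u·v + 6·v]].
At the point, J = [[-10.000, 4.000], [36.000, 30.000]] (det J = -444.000).
Solving J·Δ = −F gives Δ = (0.236, -1.784).
Then the next iterate is (u, v)₁ = (0.736, 1.216).
Re-evaluating at (0.736, 1.216): F = (1.13162, 8.78913), so ‖F‖₂ = 8.862.

8.862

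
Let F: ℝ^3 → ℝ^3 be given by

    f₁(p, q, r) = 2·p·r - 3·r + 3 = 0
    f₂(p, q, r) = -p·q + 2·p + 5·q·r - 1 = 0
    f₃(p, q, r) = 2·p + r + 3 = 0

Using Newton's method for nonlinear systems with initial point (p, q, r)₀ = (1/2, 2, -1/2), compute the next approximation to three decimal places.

At (1/2, 2, -1/2): F = (4.000, -6.000, 3.500).
Jacobian J = [[2·r, 0, 2·p - 3], [-q + 2, -p + 5·r, 5·q], [2, 0, 1]].
At the point, J = [[-1.000, 0.000, -2.000], [0.000, -3.000, 10.000], [2.000, 0.000, 1.000]] (det J = -9.000).
Solving J·Δ = −F gives Δ = (-3.667, 10.778, 3.833).
Then the next iterate is (p, q, r)₁ = (-3.167, 12.778, 3.333).

(-3.167, 12.778, 3.333)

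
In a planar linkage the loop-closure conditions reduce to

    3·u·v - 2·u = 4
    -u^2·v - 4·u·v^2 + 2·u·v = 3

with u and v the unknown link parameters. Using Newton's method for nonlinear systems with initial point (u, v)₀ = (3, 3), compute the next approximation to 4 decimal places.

At (3, 3): F = (17.0000, -120.0000).
Jacobian J = [[3·v - 2, 3·u], [-2·u·v - 4·v^2 + 2·v, -u^2 - 8·u·v + 2·u]].
At the point, J = [[7.0000, 9.0000], [-48.0000, -75.0000]] (det J = -93.0000).
Solving J·Δ = −F gives Δ = (-2.0968, -0.2581).
Then the next iterate is (u, v)₁ = (0.9032, 2.7419).

(0.9032, 2.7419)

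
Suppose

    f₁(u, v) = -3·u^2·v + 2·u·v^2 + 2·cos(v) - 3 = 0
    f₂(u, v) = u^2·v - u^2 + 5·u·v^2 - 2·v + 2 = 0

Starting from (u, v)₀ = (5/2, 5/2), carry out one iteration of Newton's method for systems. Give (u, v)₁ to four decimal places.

At (5/2, 5/2): F = (-20.227287, 84.5000).
Jacobian J = [[-6·u·v + 2·v^2, -3·u^2 + 4·u·v - 2·sin(v)], [2·u·v - 2·u + 5·v^2, u^2 + 10·u·v - 2]].
At the point, J = [[-25.0000, 5.053056], [38.7500, 66.7500]] (det J = -1864.555909).
Solving J·Δ = −F gives Δ = (-0.9531, -0.7126).
Then the next iterate is (u, v)₁ = (1.5469, 1.7874).

(1.5469, 1.7874)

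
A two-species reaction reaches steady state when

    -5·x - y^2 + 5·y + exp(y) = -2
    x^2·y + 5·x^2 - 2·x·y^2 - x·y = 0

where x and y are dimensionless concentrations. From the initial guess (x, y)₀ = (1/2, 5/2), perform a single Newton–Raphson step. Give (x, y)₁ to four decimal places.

At (1/2, 5/2): F = (17.932494, -5.6250).
Jacobian J = [[-5, -2·y + exp(y) + 5], [2·x·y + 10·x - 2·y^2 - y, x^2 - 4·x·y - x]].
At the point, J = [[-5.0000, 12.182494], [-7.5000, -5.2500]] (det J = 117.618705).
Solving J·Δ = −F gives Δ = (0.2178, -1.3826).
Then the next iterate is (x, y)₁ = (0.7178, 1.1174).

(0.7178, 1.1174)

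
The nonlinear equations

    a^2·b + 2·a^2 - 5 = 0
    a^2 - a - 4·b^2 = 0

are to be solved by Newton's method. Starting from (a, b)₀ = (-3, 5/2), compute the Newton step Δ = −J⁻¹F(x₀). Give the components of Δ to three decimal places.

(0.983, -0.994)

At (-3, 5/2): F = (35.500, -13.000).
Jacobian J = [[2·a·b + 4·a, a^2], [2·a - 1, -8·b]].
At the point, J = [[-27.000, 9.000], [-7.000, -20.000]] (det J = 603.000).
Solving J·Δ = −F gives Δ = (0.983, -0.994).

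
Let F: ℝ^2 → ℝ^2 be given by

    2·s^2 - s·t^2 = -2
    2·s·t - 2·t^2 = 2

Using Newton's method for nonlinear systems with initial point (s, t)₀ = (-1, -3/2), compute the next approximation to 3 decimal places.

(-0.574, -0.305)

At (-1, -3/2): F = (6.250, -3.500).
Jacobian J = [[4·s - t^2, -2·s·t], [2·t, 2·s - 4·t]].
At the point, J = [[-6.250, -3.000], [-3.000, 4.000]] (det J = -34.000).
Solving J·Δ = −F gives Δ = (0.426, 1.195).
Then the next iterate is (s, t)₁ = (-0.574, -0.305).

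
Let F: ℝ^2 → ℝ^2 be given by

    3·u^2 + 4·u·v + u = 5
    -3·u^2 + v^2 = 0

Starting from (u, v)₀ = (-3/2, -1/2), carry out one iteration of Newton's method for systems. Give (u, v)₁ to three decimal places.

At (-3/2, -1/2): F = (3.250, -6.500).
Jacobian J = [[6·u + 4·v + 1, 4·u], [-6·u, 2·v]].
At the point, J = [[-10.000, -6.000], [9.000, -1.000]] (det J = 64.000).
Solving J·Δ = −F gives Δ = (0.660, -0.559).
Then the next iterate is (u, v)₁ = (-0.840, -1.059).

(-0.840, -1.059)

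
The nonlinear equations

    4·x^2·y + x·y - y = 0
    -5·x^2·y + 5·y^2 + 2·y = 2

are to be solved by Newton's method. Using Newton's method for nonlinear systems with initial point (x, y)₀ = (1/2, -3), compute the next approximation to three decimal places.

(0.446, -1.635)

At (1/2, -3): F = (-1.500, 40.750).
Jacobian J = [[8·x·y + y, 4·x^2 + x - 1], [-10·x·y, -5·x^2 + 10·y + 2]].
At the point, J = [[-15.000, 0.500], [15.000, -29.250]] (det J = 431.250).
Solving J·Δ = −F gives Δ = (-0.054, 1.365).
Then the next iterate is (x, y)₁ = (0.446, -1.635).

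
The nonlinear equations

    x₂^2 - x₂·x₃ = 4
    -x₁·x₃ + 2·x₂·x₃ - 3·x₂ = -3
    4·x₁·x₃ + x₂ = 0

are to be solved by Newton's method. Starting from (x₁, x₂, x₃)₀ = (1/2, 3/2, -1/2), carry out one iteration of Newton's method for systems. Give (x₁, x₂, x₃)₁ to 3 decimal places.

(4.115, 2.923, 2.154)

At (1/2, 3/2, -1/2): F = (-1.000, -2.750, 0.500).
Jacobian J = [[0, 2·x₂ - x₃, -x₂], [-x₃, 2·x₃ - 3, -x₁ + 2·x₂], [4·x₃, 1, 4·x₁]].
At the point, J = [[0.000, 3.500, -1.500], [0.500, -4.000, 2.500], [-2.000, 1.000, 2.000]] (det J = -9.750).
Solving J·Δ = −F gives Δ = (3.615, 1.423, 2.654).
Then the next iterate is (x₁, x₂, x₃)₁ = (4.115, 2.923, 2.154).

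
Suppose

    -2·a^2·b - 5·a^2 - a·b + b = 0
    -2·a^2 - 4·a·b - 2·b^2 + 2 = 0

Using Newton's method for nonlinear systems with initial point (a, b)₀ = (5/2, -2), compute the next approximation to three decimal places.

(3.750, -2.500)

At (5/2, -2): F = (-3.250, 1.500).
Jacobian J = [[-4·a·b - 10·a - b, -2·a^2 - a + 1], [-4·a - 4·b, -4·a - 4·b]].
At the point, J = [[-3.000, -14.000], [-2.000, -2.000]] (det J = -22.000).
Solving J·Δ = −F gives Δ = (1.250, -0.500).
Then the next iterate is (a, b)₁ = (3.750, -2.500).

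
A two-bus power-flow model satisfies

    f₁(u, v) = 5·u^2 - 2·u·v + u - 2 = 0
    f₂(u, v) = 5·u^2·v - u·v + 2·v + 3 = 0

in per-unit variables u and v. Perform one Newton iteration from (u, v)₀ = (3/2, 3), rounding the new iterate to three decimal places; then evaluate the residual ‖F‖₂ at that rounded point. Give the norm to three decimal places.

At (3/2, 3): F = (1.750, 38.250).
Jacobian J = [[10·u - 2·v + 1, -2·u], [10·u·v - v, 5·u^2 - u + 2]].
At the point, J = [[10.000, -3.000], [42.000, 11.750]] (det J = 243.500).
Solving J·Δ = −F gives Δ = (-0.556, -1.269).
Then the next iterate is (u, v)₁ = (0.944, 1.731).
Re-evaluating at (0.944, 1.731): F = (0.13155, 12.54072), so ‖F‖₂ = 12.541.

12.541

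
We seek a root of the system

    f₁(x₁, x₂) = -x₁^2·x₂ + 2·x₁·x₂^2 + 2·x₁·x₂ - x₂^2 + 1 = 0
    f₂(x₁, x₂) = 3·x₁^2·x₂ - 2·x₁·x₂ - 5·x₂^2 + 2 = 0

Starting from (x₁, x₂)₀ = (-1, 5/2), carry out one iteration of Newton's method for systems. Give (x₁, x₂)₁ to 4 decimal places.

(-0.7488, 1.4113)

At (-1, 5/2): F = (-25.2500, -16.7500).
Jacobian J = [[-2·x₁·x₂ + 2·x₂^2 + 2·x₂, -x₁^2 + 4·x₁·x₂ + 2·x₁ - 2·x₂], [6·x₁·x₂ - 2·x₂, 3·x₁^2 - 2·x₁ - 10·x₂]].
At the point, J = [[22.5000, -18.0000], [-20.0000, -20.0000]] (det J = -810.0000).
Solving J·Δ = −F gives Δ = (0.2512, -1.0887).
Then the next iterate is (x₁, x₂)₁ = (-0.7488, 1.4113).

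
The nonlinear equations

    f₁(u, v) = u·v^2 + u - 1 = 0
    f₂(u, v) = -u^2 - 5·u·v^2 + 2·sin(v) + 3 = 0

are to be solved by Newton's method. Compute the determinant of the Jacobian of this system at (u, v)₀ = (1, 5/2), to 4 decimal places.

J = [[v^2 + 1, 2·u·v], [-2·u - 5·v^2, -10·u·v + 2·cos(v)]].
At the point, J = [[7.2500, 5.0000], [-33.2500, -26.602287]].
det J = -26.6166.

-26.6166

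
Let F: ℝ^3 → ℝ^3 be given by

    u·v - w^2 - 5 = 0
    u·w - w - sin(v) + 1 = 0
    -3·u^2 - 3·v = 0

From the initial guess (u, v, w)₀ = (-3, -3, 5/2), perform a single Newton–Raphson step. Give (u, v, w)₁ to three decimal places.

(-1.914, -2.487, 1.091)

At (-3, -3, 5/2): F = (-2.250, -8.85888, -18.000).
Jacobian J = [[v, u, -2·w], [w, -cos(v), u - 1], [-6·u, -3, 0]].
At the point, J = [[-3.000, -3.000, -5.000], [2.500, 0.98999, -4.000], [18.000, -3.000, 0.000]] (det J = 378.59932).
Solving J·Δ = −F gives Δ = (1.086, 0.513, -1.409).
Then the next iterate is (u, v, w)₁ = (-1.914, -2.487, 1.091).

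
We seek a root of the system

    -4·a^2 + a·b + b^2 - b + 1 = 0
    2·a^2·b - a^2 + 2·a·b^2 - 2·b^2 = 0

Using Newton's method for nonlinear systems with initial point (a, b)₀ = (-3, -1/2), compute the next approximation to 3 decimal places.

(-1.587, -0.410)

At (-3, -1/2): F = (-32.750, -20.000).
Jacobian J = [[-8·a + b, a + 2·b - 1], [4·a·b - 2·a + 2·b^2, 2·a^2 + 4·a·b - 4·b]].
At the point, J = [[23.500, -5.000], [12.500, 26.000]] (det J = 673.500).
Solving J·Δ = −F gives Δ = (1.413, 0.090).
Then the next iterate is (a, b)₁ = (-1.587, -0.410).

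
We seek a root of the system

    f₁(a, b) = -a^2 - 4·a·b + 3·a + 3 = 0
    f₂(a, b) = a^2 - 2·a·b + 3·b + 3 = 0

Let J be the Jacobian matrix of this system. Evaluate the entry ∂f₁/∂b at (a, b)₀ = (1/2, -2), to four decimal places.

-2.0000

∂f₁/∂b = -4·a.
At (1/2, -2) this is -2.0000.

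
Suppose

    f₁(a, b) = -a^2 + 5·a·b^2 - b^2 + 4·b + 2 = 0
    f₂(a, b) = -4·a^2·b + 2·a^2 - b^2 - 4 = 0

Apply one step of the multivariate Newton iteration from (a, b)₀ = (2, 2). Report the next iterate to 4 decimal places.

(1.3125, 1.2250)

At (2, 2): F = (42.0000, -32.0000).
Jacobian J = [[-2·a + 5·b^2, 10·a·b - 2·b + 4], [-8·a·b + 4·a, -4·a^2 - 2·b]].
At the point, J = [[16.0000, 40.0000], [-24.0000, -20.0000]] (det J = 640.0000).
Solving J·Δ = −F gives Δ = (-0.6875, -0.7750).
Then the next iterate is (a, b)₁ = (1.3125, 1.2250).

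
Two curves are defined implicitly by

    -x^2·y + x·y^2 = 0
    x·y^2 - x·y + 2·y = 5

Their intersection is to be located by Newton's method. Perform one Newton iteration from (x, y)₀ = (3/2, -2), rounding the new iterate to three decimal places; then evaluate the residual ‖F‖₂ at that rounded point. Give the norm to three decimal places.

1862.194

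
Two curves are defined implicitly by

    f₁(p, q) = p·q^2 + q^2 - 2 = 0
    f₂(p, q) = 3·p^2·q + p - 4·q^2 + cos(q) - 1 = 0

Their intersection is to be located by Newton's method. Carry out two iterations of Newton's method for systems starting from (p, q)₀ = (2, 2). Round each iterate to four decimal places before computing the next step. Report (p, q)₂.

(1.1995, 1.0468)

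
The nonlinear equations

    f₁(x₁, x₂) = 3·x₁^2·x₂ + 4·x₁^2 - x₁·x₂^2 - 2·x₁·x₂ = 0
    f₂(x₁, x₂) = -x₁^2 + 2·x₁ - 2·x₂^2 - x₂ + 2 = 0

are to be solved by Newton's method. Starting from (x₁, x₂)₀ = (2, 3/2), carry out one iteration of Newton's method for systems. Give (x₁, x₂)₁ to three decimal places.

(1.207, 1.155)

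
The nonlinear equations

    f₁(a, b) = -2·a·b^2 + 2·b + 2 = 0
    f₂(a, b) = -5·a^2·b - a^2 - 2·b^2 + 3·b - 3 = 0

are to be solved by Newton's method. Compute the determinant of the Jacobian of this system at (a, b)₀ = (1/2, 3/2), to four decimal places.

10.6250

J = [[-2·b^2, -4·a·b + 2], [-10·a·b - 2·a, -5·a^2 - 4·b + 3]].
At the point, J = [[-4.5000, -1.0000], [-8.5000, -4.2500]].
det J = 10.6250.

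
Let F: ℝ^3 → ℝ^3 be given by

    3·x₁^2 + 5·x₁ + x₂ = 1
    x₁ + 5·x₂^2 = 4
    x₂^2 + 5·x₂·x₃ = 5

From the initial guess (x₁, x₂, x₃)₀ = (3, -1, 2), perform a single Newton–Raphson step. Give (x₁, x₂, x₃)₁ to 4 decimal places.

At (3, -1, 2): F = (40.0000, 4.0000, -14.0000).
Jacobian J = [[6·x₁ + 5, 1, 0], [1, 10·x₂, 0], [0, 2·x₂ + 5·x₃, 5·x₂]].
At the point, J = [[23.0000, 1.0000, 0.0000], [1.0000, -10.0000, 0.0000], [0.0000, 8.0000, -5.0000]] (det J = 1155.0000).
Solving J·Δ = −F gives Δ = (-1.7489, 0.2251, -2.4398).
Then the next iterate is (x₁, x₂, x₃)₁ = (1.2511, -0.7749, -0.4398).

(1.2511, -0.7749, -0.4398)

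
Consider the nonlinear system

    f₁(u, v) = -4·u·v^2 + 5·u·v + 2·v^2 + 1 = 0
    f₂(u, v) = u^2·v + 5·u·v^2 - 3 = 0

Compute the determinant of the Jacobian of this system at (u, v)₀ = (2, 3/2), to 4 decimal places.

J = [[-4·v^2 + 5·v, -8·u·v + 5·u + 4·v], [2·u·v + 5·v^2, u^2 + 10·u·v]].
At the point, J = [[-1.5000, -8.0000], [17.2500, 34.0000]].
det J = 87.0000.

87.0000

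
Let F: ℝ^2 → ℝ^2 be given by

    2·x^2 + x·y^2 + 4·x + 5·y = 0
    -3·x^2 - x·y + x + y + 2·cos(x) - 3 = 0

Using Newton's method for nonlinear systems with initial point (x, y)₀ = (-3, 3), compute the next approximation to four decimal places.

At (-3, 3): F = (-6.0000, -22.979985).
Jacobian J = [[4·x + y^2 + 4, 2·x·y + 5], [-6·x - y - 2·sin(x) + 1, -x + 1]].
At the point, J = [[1.0000, -13.0000], [16.282240, 4.0000]] (det J = 215.669120).
Solving J·Δ = −F gives Δ = (1.4965, -0.3464).
Then the next iterate is (x, y)₁ = (-1.5035, 2.6536).

(-1.5035, 2.6536)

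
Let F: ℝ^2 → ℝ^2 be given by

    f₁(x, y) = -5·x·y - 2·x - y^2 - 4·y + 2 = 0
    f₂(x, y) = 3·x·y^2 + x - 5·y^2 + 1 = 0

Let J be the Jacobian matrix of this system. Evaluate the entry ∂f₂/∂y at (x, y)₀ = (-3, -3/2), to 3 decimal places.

42.000

∂f₂/∂y = 6·x·y - 10·y.
At (-3, -3/2) this is 42.000.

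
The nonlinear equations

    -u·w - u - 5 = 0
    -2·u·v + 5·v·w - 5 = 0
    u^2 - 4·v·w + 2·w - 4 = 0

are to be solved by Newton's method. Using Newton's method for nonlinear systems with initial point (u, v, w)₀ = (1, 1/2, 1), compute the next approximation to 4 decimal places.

(-4.1667, -2.8333, 4.3333)

At (1, 1/2, 1): F = (-7.0000, -3.5000, -3.0000).
Jacobian J = [[-w - 1, 0, -u], [-2·v, -2·u + 5·w, 5·v], [2·u, -4·w, -4·v + 2]].
At the point, J = [[-2.0000, 0.0000, -1.0000], [-1.0000, 3.0000, 2.5000], [2.0000, -4.0000, 0.0000]] (det J = -18.0000).
Solving J·Δ = −F gives Δ = (-5.1667, -3.3333, 3.3333).
Then the next iterate is (u, v, w)₁ = (-4.1667, -2.8333, 4.3333).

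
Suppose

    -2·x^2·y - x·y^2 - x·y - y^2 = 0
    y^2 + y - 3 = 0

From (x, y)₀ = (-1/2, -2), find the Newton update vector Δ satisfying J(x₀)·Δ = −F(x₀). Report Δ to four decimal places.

At (-1/2, -2): F = (-2.0000, -1.0000).
Jacobian J = [[-4·x·y - y^2 - y, -2·x^2 - 2·x·y - x - 2·y], [0, 2·y + 1]].
At the point, J = [[-6.0000, 2.0000], [0.0000, -3.0000]] (det J = 18.0000).
Solving J·Δ = −F gives Δ = (-0.4444, -0.3333).

(-0.4444, -0.3333)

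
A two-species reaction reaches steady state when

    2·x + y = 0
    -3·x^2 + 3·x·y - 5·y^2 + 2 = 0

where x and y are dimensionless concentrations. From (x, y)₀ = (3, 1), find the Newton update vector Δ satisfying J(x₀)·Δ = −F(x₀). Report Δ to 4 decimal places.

(-1.0769, -4.8462)

At (3, 1): F = (7.0000, -21.0000).
Jacobian J = [[2, 1], [-6·x + 3·y, 3·x - 10·y]].
At the point, J = [[2.0000, 1.0000], [-15.0000, -1.0000]] (det J = 13.0000).
Solving J·Δ = −F gives Δ = (-1.0769, -4.8462).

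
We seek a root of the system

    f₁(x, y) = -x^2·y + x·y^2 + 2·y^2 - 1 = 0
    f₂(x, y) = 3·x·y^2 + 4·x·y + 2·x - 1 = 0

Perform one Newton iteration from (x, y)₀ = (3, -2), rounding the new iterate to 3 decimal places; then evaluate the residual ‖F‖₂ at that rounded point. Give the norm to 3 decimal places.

11.525

At (3, -2): F = (37.000, 17.000).
Jacobian J = [[-2·x·y + y^2, -x^2 + 2·x·y + 4·y], [3·y^2 + 4·y + 2, 6·x·y + 4·x]].
At the point, J = [[16.000, -29.000], [6.000, -24.000]] (det J = -210.000).
Solving J·Δ = −F gives Δ = (-1.881, 0.238).
Then the next iterate is (x, y)₁ = (1.119, -1.762).
Re-evaluating at (1.119, -1.762): F = (10.88969, 3.77358), so ‖F‖₂ = 11.525.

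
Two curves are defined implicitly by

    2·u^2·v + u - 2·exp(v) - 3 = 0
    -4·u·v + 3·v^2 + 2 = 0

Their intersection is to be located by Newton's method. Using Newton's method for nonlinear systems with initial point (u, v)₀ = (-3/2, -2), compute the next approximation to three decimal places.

(-0.837, -0.782)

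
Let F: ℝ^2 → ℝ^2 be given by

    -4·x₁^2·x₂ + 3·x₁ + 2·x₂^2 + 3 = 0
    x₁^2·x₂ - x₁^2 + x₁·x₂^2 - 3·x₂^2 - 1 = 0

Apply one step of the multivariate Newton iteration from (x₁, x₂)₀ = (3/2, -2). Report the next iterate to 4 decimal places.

(1.1906, -0.5209)

At (3/2, -2): F = (33.5000, -13.7500).
Jacobian J = [[-8·x₁·x₂ + 3, -4·x₁^2 + 4·x₂], [2·x₁·x₂ - 2·x₁ + x₂^2, x₁^2 + 2·x₁·x₂ - 6·x₂]].
At the point, J = [[27.0000, -17.0000], [-5.0000, 8.2500]] (det J = 137.7500).
Solving J·Δ = −F gives Δ = (-0.3094, 1.4791).
Then the next iterate is (x₁, x₂)₁ = (1.1906, -0.5209).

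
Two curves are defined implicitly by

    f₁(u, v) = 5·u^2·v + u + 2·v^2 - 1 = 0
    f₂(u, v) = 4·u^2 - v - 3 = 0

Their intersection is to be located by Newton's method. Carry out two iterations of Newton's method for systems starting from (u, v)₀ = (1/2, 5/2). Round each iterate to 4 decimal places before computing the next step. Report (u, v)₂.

(0.9120, 0.1755)

At (1/2, 5/2): F = (15.1250, -4.5000).
Jacobian J = [[10·u·v + 1, 5·u^2 + 4·v], [8·u, -1]].
At the point, J = [[13.5000, 11.2500], [4.0000, -1.0000]] (det J = -58.5000).
Solving J·Δ = −F gives Δ = (0.6068, -2.0726).
Then the next iterate is (u, v)₁ = (1.1068, 0.4274).
Round to (1.1068, 0.4274) and repeat: F = (3.089980, 1.472625), J = [[5.730463, 7.834631], [8.8544, -1.0000]].
Δ = (-0.1948, -0.2519), so (u, v)₂ = (0.9120, 0.1755).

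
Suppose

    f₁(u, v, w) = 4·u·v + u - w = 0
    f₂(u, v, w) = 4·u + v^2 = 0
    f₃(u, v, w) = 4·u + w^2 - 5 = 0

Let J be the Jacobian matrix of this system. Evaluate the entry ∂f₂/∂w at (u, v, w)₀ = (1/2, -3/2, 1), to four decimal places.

0.0000

∂f₂/∂w = 0.
At (1/2, -3/2, 1) this is 0.0000.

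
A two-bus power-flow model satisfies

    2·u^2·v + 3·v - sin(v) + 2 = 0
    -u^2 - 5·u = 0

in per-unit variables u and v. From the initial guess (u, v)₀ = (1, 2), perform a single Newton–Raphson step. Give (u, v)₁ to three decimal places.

At (1, 2): F = (11.09070, -6.000).
Jacobian J = [[4·u·v, 2·u^2 - cos(v) + 3], [-2·u - 5, 0]].
At the point, J = [[8.000, 5.41615], [-7.000, 0.000]] (det J = 37.91303).
Solving J·Δ = −F gives Δ = (-0.857, -0.782).
Then the next iterate is (u, v)₁ = (0.143, 1.218).

(0.143, 1.218)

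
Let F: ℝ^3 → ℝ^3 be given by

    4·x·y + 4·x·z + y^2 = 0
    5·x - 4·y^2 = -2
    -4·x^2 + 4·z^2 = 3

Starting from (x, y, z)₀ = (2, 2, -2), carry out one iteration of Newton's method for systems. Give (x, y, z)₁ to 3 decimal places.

(1.882, 1.713, -2.070)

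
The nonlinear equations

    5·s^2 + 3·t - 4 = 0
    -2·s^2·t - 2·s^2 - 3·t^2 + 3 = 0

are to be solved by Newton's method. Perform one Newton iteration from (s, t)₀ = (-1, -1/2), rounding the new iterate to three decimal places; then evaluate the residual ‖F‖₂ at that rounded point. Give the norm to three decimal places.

0.836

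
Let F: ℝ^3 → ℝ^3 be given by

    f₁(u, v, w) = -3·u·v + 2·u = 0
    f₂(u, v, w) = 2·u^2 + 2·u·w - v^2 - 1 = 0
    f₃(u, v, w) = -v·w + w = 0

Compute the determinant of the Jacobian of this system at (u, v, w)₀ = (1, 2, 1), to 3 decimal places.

J = [[-3·v + 2, -3·u, 0], [4·u + 2·w, -2·v, 2·u], [0, -w, -v + 1]].
At the point, J = [[-4.000, -3.000, 0.000], [6.000, -4.000, 2.000], [0.000, -1.000, -1.000]].
det J = -42.000.

-42.000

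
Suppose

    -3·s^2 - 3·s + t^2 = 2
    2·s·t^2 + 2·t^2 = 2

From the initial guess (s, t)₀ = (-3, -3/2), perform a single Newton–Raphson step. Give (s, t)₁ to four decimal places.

(-1.7287, -1.0601)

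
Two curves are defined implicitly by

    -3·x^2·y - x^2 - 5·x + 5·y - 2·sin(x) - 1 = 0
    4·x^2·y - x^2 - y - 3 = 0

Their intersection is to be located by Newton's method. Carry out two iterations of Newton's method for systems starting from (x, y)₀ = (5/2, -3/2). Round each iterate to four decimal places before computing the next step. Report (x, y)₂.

(-1.7714, -0.5008)

At (5/2, -3/2): F = (-0.321944, -45.2500).
Jacobian J = [[-6·x·y - 2·x - 2·cos(x) - 5, -3·x^2 + 5], [8·x·y - 2·x, 4·x^2 - 1]].
At the point, J = [[14.102287, -13.7500], [-35.0000, 24.0000]] (det J = -142.795106).
Solving J·Δ = −F gives Δ = (-4.4113, -4.5478).
Then the next iterate is (x, y)₁ = (-1.9113, -6.0478).
Round to (-1.9113, -6.0478) and repeat: F = (42.828674, -88.977359), J = [[-69.864437, -5.959203], [96.295881, 13.612271]].
Δ = (0.1399, 5.5470), so (x, y)₂ = (-1.7714, -0.5008).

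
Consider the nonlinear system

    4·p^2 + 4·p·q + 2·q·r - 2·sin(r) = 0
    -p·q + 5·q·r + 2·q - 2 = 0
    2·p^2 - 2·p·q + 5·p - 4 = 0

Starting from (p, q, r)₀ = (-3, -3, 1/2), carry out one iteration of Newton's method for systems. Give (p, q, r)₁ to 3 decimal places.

(-2.161, 0.307, 0.688)

At (-3, -3, 1/2): F = (68.04115, -24.500, -19.000).
Jacobian J = [[8·p + 4·q, 4·p + 2·r, 2·q - 2·cos(r)], [-q, -p + 5·r + 2, 5·q], [4·p - 2·q + 5, -2·p, 0]].
At the point, J = [[-36.000, -11.000, -7.75517], [3.000, 7.500, -15.000], [-1.000, 6.000, 0.000]] (det J = -3602.75671).
Solving J·Δ = −F gives Δ = (0.839, 3.307, 0.188).
Then the next iterate is (p, q, r)₁ = (-2.161, 0.307, 0.688).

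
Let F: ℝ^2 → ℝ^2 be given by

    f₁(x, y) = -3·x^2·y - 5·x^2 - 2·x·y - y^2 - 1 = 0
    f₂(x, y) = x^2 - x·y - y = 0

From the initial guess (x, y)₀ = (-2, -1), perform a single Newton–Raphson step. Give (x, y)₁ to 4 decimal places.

At (-2, -1): F = (-14.0000, 3.0000).
Jacobian J = [[-6·x·y - 10·x - 2·y, -3·x^2 - 2·x - 2·y], [2·x - y, -x - 1]].
At the point, J = [[10.0000, -6.0000], [-3.0000, 1.0000]] (det J = -8.0000).
Solving J·Δ = −F gives Δ = (0.5000, -1.5000).
Then the next iterate is (x, y)₁ = (-1.5000, -2.5000).

(-1.5000, -2.5000)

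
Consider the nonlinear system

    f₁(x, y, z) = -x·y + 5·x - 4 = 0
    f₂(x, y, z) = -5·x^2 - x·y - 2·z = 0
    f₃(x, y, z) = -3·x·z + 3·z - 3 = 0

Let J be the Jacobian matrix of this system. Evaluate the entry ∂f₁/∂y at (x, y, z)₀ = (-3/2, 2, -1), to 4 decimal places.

∂f₁/∂y = -x.
At (-3/2, 2, -1) this is 1.5000.

1.5000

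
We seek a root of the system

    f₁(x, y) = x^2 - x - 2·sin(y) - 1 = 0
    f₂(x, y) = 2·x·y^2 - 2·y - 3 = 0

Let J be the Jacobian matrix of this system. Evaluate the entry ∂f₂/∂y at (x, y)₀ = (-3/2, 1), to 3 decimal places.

∂f₂/∂y = 4·x·y - 2.
At (-3/2, 1) this is -8.000.

-8.000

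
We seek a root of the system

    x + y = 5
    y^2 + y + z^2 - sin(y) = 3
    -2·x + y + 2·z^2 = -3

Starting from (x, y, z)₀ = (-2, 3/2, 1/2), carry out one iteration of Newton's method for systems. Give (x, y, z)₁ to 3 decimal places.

(3.913, 1.087, 2.119)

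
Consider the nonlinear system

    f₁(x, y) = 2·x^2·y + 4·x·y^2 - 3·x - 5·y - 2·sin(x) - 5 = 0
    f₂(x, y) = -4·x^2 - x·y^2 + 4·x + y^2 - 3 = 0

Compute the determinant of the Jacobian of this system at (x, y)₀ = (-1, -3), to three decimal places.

-590.033

J = [[4·x·y + 4·y^2 - 2·cos(x) - 3, 2·x^2 + 8·x·y - 5], [-8·x - y^2 + 4, -2·x·y + 2·y]].
At the point, J = [[43.91940, 21.000], [3.000, -12.000]].
det J = -590.033.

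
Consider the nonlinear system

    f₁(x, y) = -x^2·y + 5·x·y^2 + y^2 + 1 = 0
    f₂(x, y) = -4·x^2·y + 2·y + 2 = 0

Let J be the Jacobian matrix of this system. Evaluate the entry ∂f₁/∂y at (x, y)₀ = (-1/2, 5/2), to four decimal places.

-7.7500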